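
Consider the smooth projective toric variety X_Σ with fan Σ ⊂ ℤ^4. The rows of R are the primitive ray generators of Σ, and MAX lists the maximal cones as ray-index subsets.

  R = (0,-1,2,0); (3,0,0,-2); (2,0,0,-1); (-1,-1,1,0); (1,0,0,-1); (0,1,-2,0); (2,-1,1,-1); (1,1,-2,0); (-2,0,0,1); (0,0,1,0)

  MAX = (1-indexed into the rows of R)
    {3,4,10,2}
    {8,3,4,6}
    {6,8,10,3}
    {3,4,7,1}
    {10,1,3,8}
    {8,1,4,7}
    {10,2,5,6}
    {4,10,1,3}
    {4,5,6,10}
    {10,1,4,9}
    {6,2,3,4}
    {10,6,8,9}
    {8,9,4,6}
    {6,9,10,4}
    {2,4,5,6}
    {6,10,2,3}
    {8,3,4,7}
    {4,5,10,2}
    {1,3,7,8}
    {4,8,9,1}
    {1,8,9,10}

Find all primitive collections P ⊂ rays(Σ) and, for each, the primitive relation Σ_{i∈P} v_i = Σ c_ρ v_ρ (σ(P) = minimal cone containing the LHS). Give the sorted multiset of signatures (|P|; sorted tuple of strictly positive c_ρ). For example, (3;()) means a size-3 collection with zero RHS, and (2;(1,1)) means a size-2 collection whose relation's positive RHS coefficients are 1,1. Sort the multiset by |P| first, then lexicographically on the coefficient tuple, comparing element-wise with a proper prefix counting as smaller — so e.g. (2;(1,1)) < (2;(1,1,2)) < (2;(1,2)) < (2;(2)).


The 18 primitive collections of Σ (r=10, n=4):

  • {1,6}:  v_{1} + v_{6} = 0 ; sig = (2;())
  • {3,9}:  v_{3} + v_{9} = 0 ; sig = (2;())
  • {2,9}:  v_{2} + v_{9} = v_{5} ; sig = (2;(1))
  • {3,5}:  v_{3} + v_{5} = v_{2} ; sig = (2;(1))
  • {5,8}:  v_{5} + v_{8} = v_{3} + v_{6} ; sig = (2;(1,1))
  • {7,10}:  v_{7} + v_{10} = v_{1} + v_{3} ; sig = (2;(1,1))
  • {1,5}:  v_{1} + v_{5} = v_{3} + v_{4} + v_{10} ; sig = (2;(1,1,1))
  • {5,9}:  v_{5} + v_{9} = v_{4} + v_{6} + v_{10} ; sig = (2;(1,1,1))
  • {6,7}:  v_{6} + v_{7} = v_{3} + v_{4} + v_{8} ; sig = (2;(1,1,1))
  • {7,9}:  v_{7} + v_{9} = v_{1} + v_{4} + v_{8} ; sig = (2;(1,1,1))
  • {1,2}:  v_{1} + v_{2} = 2·v_{3} + v_{4} + v_{10} ; sig = (2;(1,1,2))
  • {2,8}:  v_{2} + v_{8} = 2·v_{3} + v_{6} ; sig = (2;(1,2))
  • {5,7}:  v_{5} + v_{7} = 2·v_{3} + v_{4} ; sig = (2;(1,2))
  • {2,7}:  v_{2} + v_{7} = 3·v_{3} + v_{4} ; sig = (2;(1,3))
  • {4,8,10}:  v_{4} + v_{8} + v_{10} = 0 ; sig = (3;())
  • {1,3,4,8}:  v_{1} + v_{3} + v_{4} + v_{8} = v_{7} ; sig = (4;(1))
  • {3,4,6,10}:  v_{3} + v_{4} + v_{6} + v_{10} = v_{5} ; sig = (4;(1))
  • {2,4,6,10}:  v_{2} + v_{4} + v_{6} + v_{10} = 2·v_{5} ; sig = (4;(2))

so the primitive-relation signature multiset is
[(2;()), (2;()), (2;(1)), (2;(1)), (2;(1,1)), (2;(1,1)), (2;(1,1,1)), (2;(1,1,1)), (2;(1,1,1)), (2;(1,1,1)), (2;(1,1,2)), (2;(1,2)), (2;(1,2)), (2;(1,3)), (3;()), (4;(1)), (4;(1)), (4;(2))]


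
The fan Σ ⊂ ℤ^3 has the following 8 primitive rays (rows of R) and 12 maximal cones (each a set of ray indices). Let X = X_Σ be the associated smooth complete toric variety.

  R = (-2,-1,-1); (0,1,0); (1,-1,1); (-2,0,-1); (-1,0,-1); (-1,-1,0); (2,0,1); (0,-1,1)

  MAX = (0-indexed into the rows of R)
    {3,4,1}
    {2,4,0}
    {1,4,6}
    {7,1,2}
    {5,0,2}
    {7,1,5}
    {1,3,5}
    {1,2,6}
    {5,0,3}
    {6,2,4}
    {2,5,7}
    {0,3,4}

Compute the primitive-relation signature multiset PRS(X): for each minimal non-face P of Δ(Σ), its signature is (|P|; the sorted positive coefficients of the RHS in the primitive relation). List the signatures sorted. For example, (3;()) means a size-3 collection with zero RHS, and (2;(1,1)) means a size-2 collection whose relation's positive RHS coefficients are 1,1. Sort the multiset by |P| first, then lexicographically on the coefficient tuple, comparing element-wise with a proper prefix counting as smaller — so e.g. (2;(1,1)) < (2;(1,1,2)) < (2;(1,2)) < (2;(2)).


Minimal non-faces — 12 found among 8 rays, 12 max cones:

  {3,6}:  v_{3} + v_{6} = 0  ⇒ sig = (2;())
  {0,1}:  v_{0} + v_{1} = v_{3}  ⇒ sig = (2;(1))
  {2,3}:  v_{2} + v_{3} = v_{5}  ⇒ sig = (2;(1))
  {4,5}:  v_{4} + v_{5} = v_{0}  ⇒ sig = (2;(1))
  {4,7}:  v_{4} + v_{7} = v_{5}  ⇒ sig = (2;(1))
  {5,6}:  v_{5} + v_{6} = v_{2}  ⇒ sig = (2;(1))
  {0,6}:  v_{0} + v_{6} = v_{2} + v_{4}  ⇒ sig = (2;(1,1))
  {3,7}:  v_{3} + v_{7} = v_{1} + 2·v_{5}  ⇒ sig = (2;(1,2))
  {6,7}:  v_{6} + v_{7} = v_{1} + 2·v_{2}  ⇒ sig = (2;(1,2))
  {0,7}:  v_{0} + v_{7} = 2·v_{5}  ⇒ sig = (2;(2))
  {1,2,4}:  v_{1} + v_{2} + v_{4} = 0  ⇒ sig = (3;())
  {1,2,5}:  v_{1} + v_{2} + v_{5} = v_{7}  ⇒ sig = (3;(1))

Sorted signature multiset PRS(X):
    (2;())
    (2;(1))
    (2;(1))
    (2;(1))
    (2;(1))
    (2;(1))
    (2;(1,1))
    (2;(1,2))
    (2;(1,2))
    (2;(2))
    (3;())
    (3;(1))


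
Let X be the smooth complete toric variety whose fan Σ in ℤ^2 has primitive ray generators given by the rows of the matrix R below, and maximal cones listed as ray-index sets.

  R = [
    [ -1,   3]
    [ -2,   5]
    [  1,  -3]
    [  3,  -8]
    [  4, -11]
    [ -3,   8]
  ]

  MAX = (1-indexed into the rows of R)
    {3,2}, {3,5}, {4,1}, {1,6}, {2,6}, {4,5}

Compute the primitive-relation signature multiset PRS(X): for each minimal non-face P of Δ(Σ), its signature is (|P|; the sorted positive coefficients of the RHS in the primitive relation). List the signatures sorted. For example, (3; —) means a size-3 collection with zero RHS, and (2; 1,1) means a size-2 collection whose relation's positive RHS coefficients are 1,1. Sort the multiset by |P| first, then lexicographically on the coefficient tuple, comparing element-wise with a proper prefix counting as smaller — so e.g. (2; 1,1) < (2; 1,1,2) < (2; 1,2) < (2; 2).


9 collections generate NE(X_Σ); each relation:

  {1,3}:  v_{1} + v_{3} = 0  →  sig = (2; —)
  {4,6}:  v_{4} + v_{6} = 0  →  sig = (2; —)
  {1,2}:  v_{1} + v_{2} = v_{6}  →  sig = (2; 1)
  {1,5}:  v_{1} + v_{5} = v_{4}  →  sig = (2; 1)
  {2,4}:  v_{2} + v_{4} = v_{3}  →  sig = (2; 1)
  {3,4}:  v_{3} + v_{4} = v_{5}  →  sig = (2; 1)
  {3,6}:  v_{3} + v_{6} = v_{2}  →  sig = (2; 1)
  {5,6}:  v_{5} + v_{6} = v_{3}  →  sig = (2; 1)
  {2,5}:  v_{2} + v_{5} = 2·v_{3}  →  sig = (2; 2)

so the primitive-relation signature multiset is
{ (2; —) ×2,  (2; 1) ×6,  (2; 2) }


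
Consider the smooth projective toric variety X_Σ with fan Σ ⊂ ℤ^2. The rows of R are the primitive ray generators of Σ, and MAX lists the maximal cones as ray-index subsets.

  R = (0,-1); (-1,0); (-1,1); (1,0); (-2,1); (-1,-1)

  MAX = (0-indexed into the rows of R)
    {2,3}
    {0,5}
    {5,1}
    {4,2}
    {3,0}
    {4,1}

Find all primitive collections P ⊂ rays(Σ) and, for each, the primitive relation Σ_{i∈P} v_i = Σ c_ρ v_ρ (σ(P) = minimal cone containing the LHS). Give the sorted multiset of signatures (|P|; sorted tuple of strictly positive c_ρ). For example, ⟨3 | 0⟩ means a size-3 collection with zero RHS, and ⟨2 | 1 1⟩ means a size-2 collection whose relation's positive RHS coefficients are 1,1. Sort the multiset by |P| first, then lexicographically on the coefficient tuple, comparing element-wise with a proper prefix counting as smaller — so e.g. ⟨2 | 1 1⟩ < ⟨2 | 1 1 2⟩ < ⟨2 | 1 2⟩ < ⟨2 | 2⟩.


Minimal non-faces — 9 found among 6 rays, 6 max cones:

  P = {1,3}:  v_{1} + v_{3} = 0 ; sig = ⟨2 | 0⟩
  P = {0,1}:  v_{0} + v_{1} = v_{5} ; sig = ⟨2 | 1⟩
  P = {0,2}:  v_{0} + v_{2} = v_{1} ; sig = ⟨2 | 1⟩
  P = {1,2}:  v_{1} + v_{2} = v_{4} ; sig = ⟨2 | 1⟩
  P = {3,4}:  v_{3} + v_{4} = v_{2} ; sig = ⟨2 | 1⟩
  P = {3,5}:  v_{3} + v_{5} = v_{0} ; sig = ⟨2 | 1⟩
  P = {0,4}:  v_{0} + v_{4} = 2·v_{1} ; sig = ⟨2 | 2⟩
  P = {2,5}:  v_{2} + v_{5} = 2·v_{1} ; sig = ⟨2 | 2⟩
  P = {4,5}:  v_{4} + v_{5} = 3·v_{1} ; sig = ⟨2 | 3⟩

Hence PRS(X_Σ) =
{ ⟨2 | 0⟩,  ⟨2 | 1⟩ ×5,  ⟨2 | 2⟩ ×2,  ⟨2 | 3⟩ }


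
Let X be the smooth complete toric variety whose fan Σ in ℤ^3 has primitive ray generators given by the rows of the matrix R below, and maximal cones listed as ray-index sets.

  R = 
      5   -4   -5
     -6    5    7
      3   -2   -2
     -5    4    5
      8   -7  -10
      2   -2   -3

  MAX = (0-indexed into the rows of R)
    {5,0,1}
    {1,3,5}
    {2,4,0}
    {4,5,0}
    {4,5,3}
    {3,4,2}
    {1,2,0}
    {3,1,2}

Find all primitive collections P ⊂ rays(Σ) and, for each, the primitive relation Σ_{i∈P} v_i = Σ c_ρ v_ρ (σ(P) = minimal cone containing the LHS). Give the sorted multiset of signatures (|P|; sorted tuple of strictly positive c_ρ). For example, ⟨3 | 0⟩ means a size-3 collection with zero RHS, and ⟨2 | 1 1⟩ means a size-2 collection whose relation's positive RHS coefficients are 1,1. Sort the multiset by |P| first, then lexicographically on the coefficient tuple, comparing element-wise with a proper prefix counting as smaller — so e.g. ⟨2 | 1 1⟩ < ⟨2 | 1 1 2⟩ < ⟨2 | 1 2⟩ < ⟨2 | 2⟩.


|primitive collections| = 3. Relations:

  P = {0,3}:  v_{0} + v_{3} = 0  ⇒ sig = ⟨2 | 0⟩
  P = {1,4}:  v_{1} + v_{4} = v_{5}  ⇒ sig = ⟨2 | 1⟩
  P = {2,5}:  v_{2} + v_{5} = v_{0}  ⇒ sig = ⟨2 | 1⟩

Hence PRS(X_Σ) =
[⟨2 | 0⟩, ⟨2 | 1⟩, ⟨2 | 1⟩]


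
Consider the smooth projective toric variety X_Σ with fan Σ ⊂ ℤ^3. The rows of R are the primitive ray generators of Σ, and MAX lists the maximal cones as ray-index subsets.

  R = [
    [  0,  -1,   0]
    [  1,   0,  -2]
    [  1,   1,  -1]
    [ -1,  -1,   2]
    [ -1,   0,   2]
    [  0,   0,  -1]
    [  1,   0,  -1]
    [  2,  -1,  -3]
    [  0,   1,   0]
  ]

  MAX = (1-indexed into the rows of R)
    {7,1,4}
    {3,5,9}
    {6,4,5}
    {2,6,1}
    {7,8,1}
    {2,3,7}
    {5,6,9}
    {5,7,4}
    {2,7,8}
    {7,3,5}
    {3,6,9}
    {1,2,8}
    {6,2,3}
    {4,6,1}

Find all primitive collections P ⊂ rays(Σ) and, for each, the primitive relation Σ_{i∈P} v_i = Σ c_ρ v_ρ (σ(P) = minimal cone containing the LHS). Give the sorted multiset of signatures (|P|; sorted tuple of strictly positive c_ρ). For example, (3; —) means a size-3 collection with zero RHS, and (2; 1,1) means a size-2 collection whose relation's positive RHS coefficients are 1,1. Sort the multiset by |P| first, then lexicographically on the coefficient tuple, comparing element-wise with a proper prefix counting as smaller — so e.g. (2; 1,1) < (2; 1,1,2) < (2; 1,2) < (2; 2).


|primitive collections| = 17. Relations:

  P={1,9}:  v_{1} + v_{9} = 0  ⇒ sig = (2; —)
  P={2,5}:  v_{2} + v_{5} = 0  ⇒ sig = (2; —)
  P={1,3}:  v_{1} + v_{3} = v_{7}  ⇒ sig = (2; 1)
  P={1,5}:  v_{1} + v_{5} = v_{4}  ⇒ sig = (2; 1)
  P={2,4}:  v_{2} + v_{4} = v_{1}  ⇒ sig = (2; 1)
  P={4,9}:  v_{4} + v_{9} = v_{5}  ⇒ sig = (2; 1)
  P={6,7}:  v_{6} + v_{7} = v_{2}  ⇒ sig = (2; 1)
  P={7,9}:  v_{7} + v_{9} = v_{3}  ⇒ sig = (2; 1)
  P={2,9}:  v_{2} + v_{9} = v_{3} + v_{6}  ⇒ sig = (2; 1,1)
  P={3,4}:  v_{3} + v_{4} = v_{5} + v_{7}  ⇒ sig = (2; 1,1)
  P={5,8}:  v_{5} + v_{8} = v_{1} + v_{7}  ⇒ sig = (2; 1,1)
  P={8,9}:  v_{8} + v_{9} = v_{2} + v_{7}  ⇒ sig = (2; 1,1)
  P={3,8}:  v_{3} + v_{8} = v_{2} + 2·v_{7}  ⇒ sig = (2; 1,2)
  P={4,8}:  v_{4} + v_{8} = 2·v_{1} + v_{7}  ⇒ sig = (2; 1,2)
  P={6,8}:  v_{6} + v_{8} = v_{1} + 2·v_{2}  ⇒ sig = (2; 1,2)
  P={1,2,7}:  v_{1} + v_{2} + v_{7} = v_{8}  ⇒ sig = (3; 1)
  P={3,5,6}:  v_{3} + v_{5} + v_{6} = v_{9}  ⇒ sig = (3; 1)

Hence PRS(X_Σ) =
{ (2; —) ×2,  (2; 1) ×6,  (2; 1,1) ×4,  (2; 1,2) ×3,  (3; 1) ×2 }


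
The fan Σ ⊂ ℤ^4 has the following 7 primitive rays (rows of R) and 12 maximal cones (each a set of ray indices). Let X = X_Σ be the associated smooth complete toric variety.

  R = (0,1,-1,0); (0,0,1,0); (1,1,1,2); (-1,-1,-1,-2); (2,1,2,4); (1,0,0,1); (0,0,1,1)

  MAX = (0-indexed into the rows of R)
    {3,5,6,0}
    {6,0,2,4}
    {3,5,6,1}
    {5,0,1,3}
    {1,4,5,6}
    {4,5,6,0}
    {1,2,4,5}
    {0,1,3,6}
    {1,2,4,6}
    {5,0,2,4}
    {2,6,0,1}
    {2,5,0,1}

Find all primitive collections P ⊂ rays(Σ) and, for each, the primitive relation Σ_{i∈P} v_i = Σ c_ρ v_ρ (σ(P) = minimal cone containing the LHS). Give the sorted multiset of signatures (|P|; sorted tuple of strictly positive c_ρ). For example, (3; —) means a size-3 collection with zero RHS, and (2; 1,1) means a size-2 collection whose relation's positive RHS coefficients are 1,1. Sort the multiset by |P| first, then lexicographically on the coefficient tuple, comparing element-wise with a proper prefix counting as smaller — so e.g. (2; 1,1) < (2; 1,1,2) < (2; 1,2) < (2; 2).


|primitive collections| = 5. Relations:

  P = {2,3}:  v_{2} + v_{3} = 0  ⇒ sig = (2; —)
  P = {3,4}:  v_{3} + v_{4} = v_{5} + v_{6}  ⇒ sig = (2; 1,1)
  P = {2,5,6}:  v_{2} + v_{5} + v_{6} = v_{4}  ⇒ sig = (3; 1)
  P = {0,1,4}:  v_{0} + v_{1} + v_{4} = 2·v_{2}  ⇒ sig = (3; 2)
  P = {0,1,5,6}:  v_{0} + v_{1} + v_{5} + v_{6} = v_{2}  ⇒ sig = (4; 1)

Sorted signature multiset PRS(X):
{ (2; —),  (2; 1,1),  (3; 1),  (3; 2),  (4; 1) }


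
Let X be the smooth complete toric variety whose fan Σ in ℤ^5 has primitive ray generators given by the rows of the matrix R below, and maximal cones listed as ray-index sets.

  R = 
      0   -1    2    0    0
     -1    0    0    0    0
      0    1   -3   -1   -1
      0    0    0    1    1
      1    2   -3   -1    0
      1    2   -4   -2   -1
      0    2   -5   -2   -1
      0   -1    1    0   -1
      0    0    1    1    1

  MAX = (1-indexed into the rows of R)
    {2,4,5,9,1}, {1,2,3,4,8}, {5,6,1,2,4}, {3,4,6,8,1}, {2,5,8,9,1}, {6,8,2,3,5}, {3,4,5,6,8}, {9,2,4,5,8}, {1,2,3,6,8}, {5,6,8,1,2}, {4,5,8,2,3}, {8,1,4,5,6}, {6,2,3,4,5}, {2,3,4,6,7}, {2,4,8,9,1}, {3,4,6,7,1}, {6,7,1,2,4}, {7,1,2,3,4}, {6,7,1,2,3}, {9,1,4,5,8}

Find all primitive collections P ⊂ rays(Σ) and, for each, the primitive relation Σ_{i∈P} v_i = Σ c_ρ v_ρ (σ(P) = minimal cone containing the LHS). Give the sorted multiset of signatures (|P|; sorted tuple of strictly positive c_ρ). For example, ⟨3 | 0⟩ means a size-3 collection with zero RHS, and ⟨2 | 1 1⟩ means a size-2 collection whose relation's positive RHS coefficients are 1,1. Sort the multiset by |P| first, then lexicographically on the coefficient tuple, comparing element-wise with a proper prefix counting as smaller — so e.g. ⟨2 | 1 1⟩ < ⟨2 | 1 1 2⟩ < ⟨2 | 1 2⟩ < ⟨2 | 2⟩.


The 9 primitive collections of Σ (r=9, n=5):

  {6,9}:  v_{6} + v_{9} = v_{5}  →  sig = ⟨2 | 1⟩
  {7,9}:  v_{7} + v_{9} = v_{2} + v_{4} + v_{6}  →  sig = ⟨2 | 1 1 1⟩
  {3,9}:  v_{3} + v_{9} = v_{2} + v_{4} + v_{5} + v_{8}  →  sig = ⟨2 | 1 1 1 1⟩
  {5,7}:  v_{5} + v_{7} = v_{2} + v_{4} + 2·v_{6}  →  sig = ⟨2 | 1 1 2⟩
  {7,8}:  v_{7} + v_{8} = v_{1} + 2·v_{3}  →  sig = ⟨2 | 1 2⟩
  {1,3,5}:  v_{1} + v_{3} + v_{5} = v_{6}  →  sig = ⟨3 | 1⟩
  {2,4,6,8}:  v_{2} + v_{4} + v_{6} + v_{8} = v_{3}  →  sig = ⟨4 | 1⟩
  {1,2,4,5,8}:  v_{1} + v_{2} + v_{4} + v_{5} + v_{8} = 0  →  sig = ⟨5 | 0⟩
  {1,2,3,4,6}:  v_{1} + v_{2} + v_{3} + v_{4} + v_{6} = v_{7}  →  sig = ⟨5 | 1⟩

Hence PRS(X_Σ) =
    ⟨2 | 1⟩
    ⟨2 | 1 1 1⟩
    ⟨2 | 1 1 1 1⟩
    ⟨2 | 1 1 2⟩
    ⟨2 | 1 2⟩
    ⟨3 | 1⟩
    ⟨4 | 1⟩
    ⟨5 | 0⟩
    ⟨5 | 1⟩


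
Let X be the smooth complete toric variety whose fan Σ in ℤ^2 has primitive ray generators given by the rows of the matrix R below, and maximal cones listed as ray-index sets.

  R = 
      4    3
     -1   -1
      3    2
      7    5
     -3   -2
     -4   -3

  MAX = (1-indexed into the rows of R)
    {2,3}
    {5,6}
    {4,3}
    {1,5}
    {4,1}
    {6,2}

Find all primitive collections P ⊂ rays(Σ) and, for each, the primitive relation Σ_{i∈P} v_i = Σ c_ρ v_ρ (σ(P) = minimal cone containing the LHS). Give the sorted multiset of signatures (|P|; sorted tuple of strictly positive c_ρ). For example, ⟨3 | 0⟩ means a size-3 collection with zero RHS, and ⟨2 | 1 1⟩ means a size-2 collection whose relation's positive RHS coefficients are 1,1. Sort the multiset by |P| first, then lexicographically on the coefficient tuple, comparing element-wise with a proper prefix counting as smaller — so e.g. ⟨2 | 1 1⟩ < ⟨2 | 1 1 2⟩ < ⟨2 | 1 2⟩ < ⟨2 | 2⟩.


Δ(Σ) — 6 vertices, 9 min non-faces:

  P = {1,6}:  v_{1} + v_{6} = 0 — sig = ⟨2 | 0⟩
  P = {3,5}:  v_{3} + v_{5} = 0 — sig = ⟨2 | 0⟩
  P = {1,2}:  v_{1} + v_{2} = v_{3} — sig = ⟨2 | 1⟩
  P = {1,3}:  v_{1} + v_{3} = v_{4} — sig = ⟨2 | 1⟩
  P = {2,5}:  v_{2} + v_{5} = v_{6} — sig = ⟨2 | 1⟩
  P = {3,6}:  v_{3} + v_{6} = v_{2} — sig = ⟨2 | 1⟩
  P = {4,5}:  v_{4} + v_{5} = v_{1} — sig = ⟨2 | 1⟩
  P = {4,6}:  v_{4} + v_{6} = v_{3} — sig = ⟨2 | 1⟩
  P = {2,4}:  v_{2} + v_{4} = 2·v_{3} — sig = ⟨2 | 2⟩

Hence PRS(X_Σ) =
    |P|=2: 9 collections, coeffs (), (), (1), (1), (1), (1), (1), (1), (2)


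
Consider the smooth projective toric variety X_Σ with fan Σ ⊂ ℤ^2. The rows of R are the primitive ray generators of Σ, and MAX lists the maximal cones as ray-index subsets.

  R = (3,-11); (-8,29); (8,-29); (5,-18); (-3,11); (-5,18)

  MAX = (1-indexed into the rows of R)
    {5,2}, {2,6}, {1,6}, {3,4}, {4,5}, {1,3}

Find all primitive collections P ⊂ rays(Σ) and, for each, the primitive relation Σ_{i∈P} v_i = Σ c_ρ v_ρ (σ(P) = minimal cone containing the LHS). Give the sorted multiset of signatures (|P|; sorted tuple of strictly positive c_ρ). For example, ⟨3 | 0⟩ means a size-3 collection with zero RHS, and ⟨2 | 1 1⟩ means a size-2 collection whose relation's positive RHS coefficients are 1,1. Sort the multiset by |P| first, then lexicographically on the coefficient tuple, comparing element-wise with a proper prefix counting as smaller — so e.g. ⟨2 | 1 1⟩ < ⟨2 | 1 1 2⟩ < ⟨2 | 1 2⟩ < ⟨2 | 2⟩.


Primitive collections (9):

  P={1,5}:  v_{1} + v_{5} = 0  →  sig = ⟨2 | 0⟩
  P={2,3}:  v_{2} + v_{3} = 0  →  sig = ⟨2 | 0⟩
  P={4,6}:  v_{4} + v_{6} = 0  →  sig = ⟨2 | 0⟩
  P={1,2}:  v_{1} + v_{2} = v_{6}  →  sig = ⟨2 | 1⟩
  P={1,4}:  v_{1} + v_{4} = v_{3}  →  sig = ⟨2 | 1⟩
  P={2,4}:  v_{2} + v_{4} = v_{5}  →  sig = ⟨2 | 1⟩
  P={3,5}:  v_{3} + v_{5} = v_{4}  →  sig = ⟨2 | 1⟩
  P={3,6}:  v_{3} + v_{6} = v_{1}  →  sig = ⟨2 | 1⟩
  P={5,6}:  v_{5} + v_{6} = v_{2}  →  sig = ⟨2 | 1⟩

Hence PRS(X_Σ) =
    ⟨2 | 0⟩
    ⟨2 | 0⟩
    ⟨2 | 0⟩
    ⟨2 | 1⟩
    ⟨2 | 1⟩
    ⟨2 | 1⟩
    ⟨2 | 1⟩
    ⟨2 | 1⟩
    ⟨2 | 1⟩


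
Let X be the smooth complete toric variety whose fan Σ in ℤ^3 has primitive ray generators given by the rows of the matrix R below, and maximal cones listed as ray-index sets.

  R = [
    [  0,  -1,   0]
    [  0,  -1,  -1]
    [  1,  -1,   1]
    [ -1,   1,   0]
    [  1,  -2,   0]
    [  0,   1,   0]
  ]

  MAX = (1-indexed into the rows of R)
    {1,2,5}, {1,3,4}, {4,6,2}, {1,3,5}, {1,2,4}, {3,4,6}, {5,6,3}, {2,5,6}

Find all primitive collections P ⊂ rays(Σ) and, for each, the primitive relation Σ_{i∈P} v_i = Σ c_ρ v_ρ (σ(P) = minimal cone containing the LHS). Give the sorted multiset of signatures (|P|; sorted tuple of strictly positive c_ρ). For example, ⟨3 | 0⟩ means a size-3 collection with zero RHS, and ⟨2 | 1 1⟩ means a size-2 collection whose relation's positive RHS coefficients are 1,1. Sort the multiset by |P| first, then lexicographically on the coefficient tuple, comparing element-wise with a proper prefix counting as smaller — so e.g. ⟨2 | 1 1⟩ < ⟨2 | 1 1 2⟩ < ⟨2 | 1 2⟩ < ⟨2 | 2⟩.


Δ(Σ) — 6 vertices, 3 min non-faces:

  P = {1,6}:  v_{1} + v_{6} = 0  so sig = ⟨2 | 0⟩
  P = {2,3}:  v_{2} + v_{3} = v_{5}  so sig = ⟨2 | 1⟩
  P = {4,5}:  v_{4} + v_{5} = v_{1}  so sig = ⟨2 | 1⟩

Hence PRS(X_Σ) =
    |P|=2: 3 collections, coeffs (), (1), (1)


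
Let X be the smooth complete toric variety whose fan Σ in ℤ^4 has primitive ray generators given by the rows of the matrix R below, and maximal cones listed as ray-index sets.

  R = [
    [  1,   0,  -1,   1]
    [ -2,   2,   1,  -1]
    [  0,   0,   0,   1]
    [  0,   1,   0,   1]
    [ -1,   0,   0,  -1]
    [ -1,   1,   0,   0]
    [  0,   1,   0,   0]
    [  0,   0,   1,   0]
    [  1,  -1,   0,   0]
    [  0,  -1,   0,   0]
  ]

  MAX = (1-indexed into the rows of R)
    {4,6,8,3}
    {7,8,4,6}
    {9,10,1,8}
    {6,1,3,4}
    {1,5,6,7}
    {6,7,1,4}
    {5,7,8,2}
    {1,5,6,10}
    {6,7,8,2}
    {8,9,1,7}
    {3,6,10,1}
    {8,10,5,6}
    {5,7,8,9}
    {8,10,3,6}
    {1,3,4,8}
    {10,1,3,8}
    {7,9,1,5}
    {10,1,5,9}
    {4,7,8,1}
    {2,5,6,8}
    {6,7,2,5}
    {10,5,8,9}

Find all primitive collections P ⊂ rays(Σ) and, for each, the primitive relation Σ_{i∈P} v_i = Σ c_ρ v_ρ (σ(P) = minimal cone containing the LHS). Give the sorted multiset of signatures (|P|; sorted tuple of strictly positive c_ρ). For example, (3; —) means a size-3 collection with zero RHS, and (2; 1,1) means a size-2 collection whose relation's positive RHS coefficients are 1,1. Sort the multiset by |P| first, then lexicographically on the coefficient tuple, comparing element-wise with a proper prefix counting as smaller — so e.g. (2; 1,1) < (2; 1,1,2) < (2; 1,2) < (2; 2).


16 minimal non-faces of Δ(Σ) (on 10 rays):

  • {6,9}:  v_{6} + v_{9} = 0 — sig = (2; —)
  • {7,10}:  v_{7} + v_{10} = 0 — sig = (2; —)
  • {3,7}:  v_{3} + v_{7} = v_{4} — sig = (2; 1)
  • {4,5}:  v_{4} + v_{5} = v_{6} — sig = (2; 1)
  • {4,10}:  v_{4} + v_{10} = v_{3} — sig = (2; 1)
  • {1,2}:  v_{1} + v_{2} = v_{6} + v_{7} — sig = (2; 1,1)
  • {3,5}:  v_{3} + v_{5} = v_{6} + v_{10} — sig = (2; 1,1)
  • {4,9}:  v_{4} + v_{9} = v_{1} + v_{8} — sig = (2; 1,1)
  • {2,9}:  v_{2} + v_{9} = v_{5} + v_{7} + v_{8} — sig = (2; 1,1,1)
  • {2,10}:  v_{2} + v_{10} = v_{5} + v_{6} + v_{8} — sig = (2; 1,1,1)
  • {3,9}:  v_{3} + v_{9} = v_{1} + v_{8} + v_{10} — sig = (2; 1,1,1)
  • {2,4}:  v_{2} + v_{4} = 2·v_{6} + v_{7} + v_{8} — sig = (2; 1,1,2)
  • {2,3}:  v_{2} + v_{3} = 2·v_{6} + v_{8} — sig = (2; 1,2)
  • {1,5,8}:  v_{1} + v_{5} + v_{8} = 0 — sig = (3; —)
  • {1,6,8}:  v_{1} + v_{6} + v_{8} = v_{4} — sig = (3; 1)
  • {5,6,7,8}:  v_{5} + v_{6} + v_{7} + v_{8} = v_{2} — sig = (4; 1)

Signatures (|P|; sorted positive RHS coefficients), sorted:
[(2; —), (2; —), (2; 1), (2; 1), (2; 1), (2; 1,1), (2; 1,1), (2; 1,1), (2; 1,1,1), (2; 1,1,1), (2; 1,1,1), (2; 1,1,2), (2; 1,2), (3; —), (3; 1), (4; 1)]


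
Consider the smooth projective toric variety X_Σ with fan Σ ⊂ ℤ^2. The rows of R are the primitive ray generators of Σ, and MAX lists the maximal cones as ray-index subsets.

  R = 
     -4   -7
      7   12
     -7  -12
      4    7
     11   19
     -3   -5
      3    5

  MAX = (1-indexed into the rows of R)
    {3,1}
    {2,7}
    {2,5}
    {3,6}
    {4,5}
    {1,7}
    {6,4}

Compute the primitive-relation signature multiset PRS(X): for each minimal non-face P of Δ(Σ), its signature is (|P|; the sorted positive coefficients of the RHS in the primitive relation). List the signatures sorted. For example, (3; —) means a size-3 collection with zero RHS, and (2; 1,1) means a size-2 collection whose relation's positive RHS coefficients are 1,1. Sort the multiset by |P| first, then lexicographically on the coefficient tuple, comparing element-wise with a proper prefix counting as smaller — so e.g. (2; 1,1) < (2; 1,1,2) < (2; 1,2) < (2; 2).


Δ(Σ) — 7 vertices, 14 min non-faces:

  P = {1,4}:  v_{1} + v_{4} = 0 — sig = (2; —)
  P = {2,3}:  v_{2} + v_{3} = 0 — sig = (2; —)
  P = {6,7}:  v_{6} + v_{7} = 0 — sig = (2; —)
  P = {1,2}:  v_{1} + v_{2} = v_{7} — sig = (2; 1)
  P = {1,5}:  v_{1} + v_{5} = v_{2} — sig = (2; 1)
  P = {1,6}:  v_{1} + v_{6} = v_{3} — sig = (2; 1)
  P = {2,4}:  v_{2} + v_{4} = v_{5} — sig = (2; 1)
  P = {2,6}:  v_{2} + v_{6} = v_{4} — sig = (2; 1)
  P = {3,4}:  v_{3} + v_{4} = v_{6} — sig = (2; 1)
  P = {3,5}:  v_{3} + v_{5} = v_{4} — sig = (2; 1)
  P = {3,7}:  v_{3} + v_{7} = v_{1} — sig = (2; 1)
  P = {4,7}:  v_{4} + v_{7} = v_{2} — sig = (2; 1)
  P = {5,6}:  v_{5} + v_{6} = 2·v_{4} — sig = (2; 2)
  P = {5,7}:  v_{5} + v_{7} = 2·v_{2} — sig = (2; 2)

Hence PRS(X_Σ) =
    (2; —)
    (2; —)
    (2; —)
    (2; 1)
    (2; 1)
    (2; 1)
    (2; 1)
    (2; 1)
    (2; 1)
    (2; 1)
    (2; 1)
    (2; 1)
    (2; 2)
    (2; 2)


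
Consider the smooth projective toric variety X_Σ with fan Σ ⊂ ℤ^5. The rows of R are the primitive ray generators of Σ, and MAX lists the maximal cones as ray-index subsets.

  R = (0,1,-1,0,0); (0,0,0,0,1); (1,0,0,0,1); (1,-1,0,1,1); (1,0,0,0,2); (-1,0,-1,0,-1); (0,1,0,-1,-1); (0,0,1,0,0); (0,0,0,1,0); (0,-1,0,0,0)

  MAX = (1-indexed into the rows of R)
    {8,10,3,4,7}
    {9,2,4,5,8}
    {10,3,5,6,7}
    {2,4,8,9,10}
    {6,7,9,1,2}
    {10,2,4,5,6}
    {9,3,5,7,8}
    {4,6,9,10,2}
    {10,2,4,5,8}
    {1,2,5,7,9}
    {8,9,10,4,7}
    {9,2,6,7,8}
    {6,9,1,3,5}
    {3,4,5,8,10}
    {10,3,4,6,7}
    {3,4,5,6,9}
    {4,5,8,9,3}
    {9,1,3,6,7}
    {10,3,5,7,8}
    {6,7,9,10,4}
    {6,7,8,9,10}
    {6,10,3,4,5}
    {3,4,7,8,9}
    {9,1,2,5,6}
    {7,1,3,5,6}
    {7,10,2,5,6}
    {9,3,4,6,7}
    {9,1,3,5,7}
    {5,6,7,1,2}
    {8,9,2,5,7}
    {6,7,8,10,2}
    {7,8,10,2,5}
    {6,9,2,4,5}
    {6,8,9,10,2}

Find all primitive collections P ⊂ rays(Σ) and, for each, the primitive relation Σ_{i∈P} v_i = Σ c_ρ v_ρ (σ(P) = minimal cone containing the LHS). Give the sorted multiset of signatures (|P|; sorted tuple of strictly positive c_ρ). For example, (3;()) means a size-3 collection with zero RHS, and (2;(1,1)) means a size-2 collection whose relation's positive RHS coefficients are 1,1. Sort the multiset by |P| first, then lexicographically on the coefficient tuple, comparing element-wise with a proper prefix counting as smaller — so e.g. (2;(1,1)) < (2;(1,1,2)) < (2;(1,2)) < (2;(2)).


13 minimal non-faces of Δ(Σ) (on 10 rays):

  P={2,3}:  v_{2} + v_{3} = v_{5}  →  sig = (2;(1))
  P={1,10}:  v_{1} + v_{10} = v_{3} + v_{6}  →  sig = (2;(1,1))
  P={1,8}:  v_{1} + v_{8} = v_{2} + v_{7} + v_{9}  →  sig = (2;(1,1,1))
  P={1,4}:  v_{1} + v_{4} = 2·v_{3} + v_{6} + v_{9}  →  sig = (2;(1,1,2))
  P={3,6,8}:  v_{3} + v_{6} + v_{8} = 0  →  sig = (3;())
  P={2,4,7}:  v_{2} + v_{4} + v_{7} = v_{3}  →  sig = (3;(1))
  P={3,9,10}:  v_{3} + v_{9} + v_{10} = v_{4}  →  sig = (3;(1))
  P={5,6,8}:  v_{5} + v_{6} + v_{8} = v_{2}  →  sig = (3;(1))
  P={4,6,8}:  v_{4} + v_{6} + v_{8} = v_{9} + v_{10}  →  sig = (3;(1,1))
  P={5,9,10}:  v_{5} + v_{9} + v_{10} = v_{2} + v_{4}  →  sig = (3;(1,1))
  P={4,5,7}:  v_{4} + v_{5} + v_{7} = 2·v_{3}  →  sig = (3;(2))
  P={2,7,9,10}:  v_{2} + v_{7} + v_{9} + v_{10} = 0  →  sig = (4;())
  P={5,6,7,9}:  v_{5} + v_{6} + v_{7} + v_{9} = v_{1}  →  sig = (4;(1))

so the primitive-relation signature multiset is
    (2;(1))
    (2;(1,1))
    (2;(1,1,1))
    (2;(1,1,2))
    (3;())
    (3;(1))
    (3;(1))
    (3;(1))
    (3;(1,1))
    (3;(1,1))
    (3;(2))
    (4;())
    (4;(1))


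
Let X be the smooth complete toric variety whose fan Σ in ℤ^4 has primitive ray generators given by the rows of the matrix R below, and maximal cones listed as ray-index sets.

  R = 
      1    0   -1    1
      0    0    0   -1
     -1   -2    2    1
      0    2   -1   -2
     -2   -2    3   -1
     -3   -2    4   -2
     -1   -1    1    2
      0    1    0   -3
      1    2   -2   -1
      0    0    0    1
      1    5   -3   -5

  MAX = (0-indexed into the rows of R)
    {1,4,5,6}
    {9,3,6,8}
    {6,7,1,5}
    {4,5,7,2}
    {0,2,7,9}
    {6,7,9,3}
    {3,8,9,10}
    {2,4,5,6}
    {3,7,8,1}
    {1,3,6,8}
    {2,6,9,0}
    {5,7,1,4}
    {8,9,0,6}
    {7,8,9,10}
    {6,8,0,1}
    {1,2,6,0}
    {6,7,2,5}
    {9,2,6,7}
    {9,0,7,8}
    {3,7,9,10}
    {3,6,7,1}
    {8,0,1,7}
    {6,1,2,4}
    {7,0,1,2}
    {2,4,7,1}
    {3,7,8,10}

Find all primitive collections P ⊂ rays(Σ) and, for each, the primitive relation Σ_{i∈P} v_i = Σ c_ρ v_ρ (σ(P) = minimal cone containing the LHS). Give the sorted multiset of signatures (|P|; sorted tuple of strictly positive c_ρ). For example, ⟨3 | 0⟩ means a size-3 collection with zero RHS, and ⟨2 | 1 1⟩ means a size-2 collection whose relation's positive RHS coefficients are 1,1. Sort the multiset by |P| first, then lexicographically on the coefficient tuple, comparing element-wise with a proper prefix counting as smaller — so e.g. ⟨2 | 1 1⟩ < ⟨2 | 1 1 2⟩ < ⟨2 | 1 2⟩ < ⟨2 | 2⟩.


24 collections generate NE(X_Σ); each relation:

  {1,9}:  v_{1} + v_{9} = 0 — sig = ⟨2 | 0⟩
  {2,8}:  v_{2} + v_{8} = 0 — sig = ⟨2 | 0⟩
  {0,3}:  v_{0} + v_{3} = v_{8} — sig = ⟨2 | 1⟩
  {0,5}:  v_{0} + v_{5} = v_{4} — sig = ⟨2 | 1⟩
  {0,4}:  v_{0} + v_{4} = v_{1} + v_{2} — sig = ⟨2 | 1 1⟩
  {2,3}:  v_{2} + v_{3} = v_{6} + v_{7} — sig = ⟨2 | 1 1⟩
  {1,10}:  v_{1} + v_{10} = v_{3} + v_{7} + v_{8} — sig = ⟨2 | 1 1 1⟩
  {2,10}:  v_{2} + v_{10} = v_{3} + v_{7} + v_{9} — sig = ⟨2 | 1 1 1⟩
  {4,8}:  v_{4} + v_{8} = v_{1} + v_{6} + v_{7} — sig = ⟨2 | 1 1 1⟩
  {4,9}:  v_{4} + v_{9} = v_{2} + v_{6} + v_{7} — sig = ⟨2 | 1 1 1⟩
  {0,10}:  v_{0} + v_{10} = v_{7} + 2·v_{8} + v_{9} — sig = ⟨2 | 1 1 2⟩
  {4,10}:  v_{4} + v_{10} = v_{3} + v_{6} + 2·v_{7} — sig = ⟨2 | 1 1 2⟩
  {6,10}:  v_{6} + v_{10} = 2·v_{3} + v_{9} — sig = ⟨2 | 1 2⟩
  {3,4}:  v_{3} + v_{4} = v_{1} + 2·v_{6} + 2·v_{7} — sig = ⟨2 | 1 2 2⟩
  {5,8}:  v_{5} + v_{8} = v_{1} + 2·v_{6} + 2·v_{7} — sig = ⟨2 | 1 2 2⟩
  {5,9}:  v_{5} + v_{9} = v_{2} + 2·v_{6} + 2·v_{7} — sig = ⟨2 | 1 2 2⟩
  {5,10}:  v_{5} + v_{10} = v_{3} + 2·v_{6} + 3·v_{7} — sig = ⟨2 | 1 2 3⟩
  {3,5}:  v_{3} + v_{5} = v_{1} + 3·v_{6} + 3·v_{7} — sig = ⟨2 | 1 3 3⟩
  {0,6,7}:  v_{0} + v_{6} + v_{7} = 0 — sig = ⟨3 | 0⟩
  {4,6,7}:  v_{4} + v_{6} + v_{7} = v_{5} — sig = ⟨3 | 1⟩
  {6,7,8}:  v_{6} + v_{7} + v_{8} = v_{3} — sig = ⟨3 | 1⟩
  {1,2,5}:  v_{1} + v_{2} + v_{5} = 2·v_{4} — sig = ⟨3 | 2⟩
  {1,2,6,7}:  v_{1} + v_{2} + v_{6} + v_{7} = v_{4} — sig = ⟨4 | 1⟩
  {3,7,8,9}:  v_{3} + v_{7} + v_{8} + v_{9} = v_{10} — sig = ⟨4 | 1⟩

so the primitive-relation signature multiset is
[⟨2 | 0⟩, ⟨2 | 0⟩, ⟨2 | 1⟩, ⟨2 | 1⟩, ⟨2 | 1 1⟩, ⟨2 | 1 1⟩, ⟨2 | 1 1 1⟩, ⟨2 | 1 1 1⟩, ⟨2 | 1 1 1⟩, ⟨2 | 1 1 1⟩, ⟨2 | 1 1 2⟩, ⟨2 | 1 1 2⟩, ⟨2 | 1 2⟩, ⟨2 | 1 2 2⟩, ⟨2 | 1 2 2⟩, ⟨2 | 1 2 2⟩, ⟨2 | 1 2 3⟩, ⟨2 | 1 3 3⟩, ⟨3 | 0⟩, ⟨3 | 1⟩, ⟨3 | 1⟩, ⟨3 | 2⟩, ⟨4 | 1⟩, ⟨4 | 1⟩]


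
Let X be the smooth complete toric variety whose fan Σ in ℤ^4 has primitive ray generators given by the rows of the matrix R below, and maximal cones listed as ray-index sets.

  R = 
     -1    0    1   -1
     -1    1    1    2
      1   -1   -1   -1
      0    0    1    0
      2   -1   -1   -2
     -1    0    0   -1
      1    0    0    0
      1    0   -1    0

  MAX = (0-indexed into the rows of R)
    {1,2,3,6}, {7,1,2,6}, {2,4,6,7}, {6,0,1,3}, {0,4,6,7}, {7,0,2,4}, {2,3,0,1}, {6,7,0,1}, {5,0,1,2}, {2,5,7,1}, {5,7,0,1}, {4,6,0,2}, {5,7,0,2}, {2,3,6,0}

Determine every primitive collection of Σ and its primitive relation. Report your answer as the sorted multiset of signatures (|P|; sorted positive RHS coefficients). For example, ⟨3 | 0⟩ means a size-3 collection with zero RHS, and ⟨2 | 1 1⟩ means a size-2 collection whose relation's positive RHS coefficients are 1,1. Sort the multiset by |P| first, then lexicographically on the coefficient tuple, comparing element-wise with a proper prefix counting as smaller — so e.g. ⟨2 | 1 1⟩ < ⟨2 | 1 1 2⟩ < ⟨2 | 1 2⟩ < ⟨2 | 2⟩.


Minimal non-faces — 9 found among 8 rays, 14 max cones:

  • {1,4}:  v_{1} + v_{4} = v_{6} — sig = ⟨2 | 1⟩
  • {3,5}:  v_{3} + v_{5} = v_{0} — sig = ⟨2 | 1⟩
  • {3,7}:  v_{3} + v_{7} = v_{6} — sig = ⟨2 | 1⟩
  • {5,6}:  v_{5} + v_{6} = v_{0} + v_{7} — sig = ⟨2 | 1 1⟩
  • {3,4}:  v_{3} + v_{4} = v_{0} + v_{2} + 2·v_{6} — sig = ⟨2 | 1 1 2⟩
  • {4,5}:  v_{4} + v_{5} = 2·v_{0} + v_{2} + 2·v_{7} — sig = ⟨2 | 1 2 2⟩
  • {0,1,2,7}:  v_{0} + v_{1} + v_{2} + v_{7} = 0 — sig = ⟨4 | 0⟩
  • {0,1,2,6}:  v_{0} + v_{1} + v_{2} + v_{6} = v_{3} — sig = ⟨4 | 1⟩
  • {0,2,6,7}:  v_{0} + v_{2} + v_{6} + v_{7} = v_{4} — sig = ⟨4 | 1⟩

Signatures (|P|; sorted positive RHS coefficients), sorted:
    ⟨2 | 1⟩
    ⟨2 | 1⟩
    ⟨2 | 1⟩
    ⟨2 | 1 1⟩
    ⟨2 | 1 1 2⟩
    ⟨2 | 1 2 2⟩
    ⟨4 | 0⟩
    ⟨4 | 1⟩
    ⟨4 | 1⟩


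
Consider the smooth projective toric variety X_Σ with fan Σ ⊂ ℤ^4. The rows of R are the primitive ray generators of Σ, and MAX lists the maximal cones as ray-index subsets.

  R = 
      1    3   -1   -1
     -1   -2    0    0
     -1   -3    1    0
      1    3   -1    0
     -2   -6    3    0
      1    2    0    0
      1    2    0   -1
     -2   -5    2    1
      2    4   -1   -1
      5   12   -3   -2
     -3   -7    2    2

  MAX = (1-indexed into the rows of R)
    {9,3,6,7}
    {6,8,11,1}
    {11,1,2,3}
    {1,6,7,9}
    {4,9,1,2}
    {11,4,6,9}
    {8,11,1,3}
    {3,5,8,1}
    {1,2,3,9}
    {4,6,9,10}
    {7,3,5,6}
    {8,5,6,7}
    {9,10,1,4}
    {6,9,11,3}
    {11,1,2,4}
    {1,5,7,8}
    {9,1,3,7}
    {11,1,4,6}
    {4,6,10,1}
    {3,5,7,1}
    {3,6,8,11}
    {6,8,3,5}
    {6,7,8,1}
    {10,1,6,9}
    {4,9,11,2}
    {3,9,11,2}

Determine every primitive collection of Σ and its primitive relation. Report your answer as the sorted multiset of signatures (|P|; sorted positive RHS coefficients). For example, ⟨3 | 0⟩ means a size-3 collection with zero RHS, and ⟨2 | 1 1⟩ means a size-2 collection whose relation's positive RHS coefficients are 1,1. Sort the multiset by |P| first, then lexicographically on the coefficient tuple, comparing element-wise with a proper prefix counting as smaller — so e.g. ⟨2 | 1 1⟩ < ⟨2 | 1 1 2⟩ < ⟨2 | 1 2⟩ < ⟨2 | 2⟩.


|primitive collections| = 23. Relations:

  P={2,6}:  v_{2} + v_{6} = 0  so sig = ⟨2 | 0⟩
  P={3,4}:  v_{3} + v_{4} = 0  so sig = ⟨2 | 0⟩
  P={7,11}:  v_{7} + v_{11} = v_{8}  so sig = ⟨2 | 1⟩
  P={2,7}:  v_{2} + v_{7} = v_{1} + v_{3}  so sig = ⟨2 | 1 1⟩
  P={4,5}:  v_{4} + v_{5} = v_{7} + v_{8}  so sig = ⟨2 | 1 1⟩
  P={4,7}:  v_{4} + v_{7} = v_{1} + v_{6}  so sig = ⟨2 | 1 1⟩
  P={8,9}:  v_{8} + v_{9} = v_{3} + v_{6}  so sig = ⟨2 | 1 1⟩
  P={10,11}:  v_{10} + v_{11} = v_{4} + v_{6}  so sig = ⟨2 | 1 1⟩
  P={2,8}:  v_{2} + v_{8} = v_{1} + v_{3} + v_{11}  so sig = ⟨2 | 1 1 1⟩
  P={2,10}:  v_{2} + v_{10} = v_{1} + v_{4} + v_{9}  so sig = ⟨2 | 1 1 1⟩
  P={3,10}:  v_{3} + v_{10} = v_{1} + v_{6} + v_{9}  so sig = ⟨2 | 1 1 1⟩
  P={4,8}:  v_{4} + v_{8} = v_{1} + v_{6} + v_{11}  so sig = ⟨2 | 1 1 1⟩
  P={2,5}:  v_{2} + v_{5} = v_{1} + 2·v_{3} + v_{8}  so sig = ⟨2 | 1 1 2⟩
  P={5,9}:  v_{5} + v_{9} = 2·v_{3} + v_{6} + v_{7}  so sig = ⟨2 | 1 1 2⟩
  P={5,10}:  v_{5} + v_{10} = v_{6} + 2·v_{7}  so sig = ⟨2 | 1 2⟩
  P={5,11}:  v_{5} + v_{11} = v_{3} + 2·v_{8}  so sig = ⟨2 | 1 2⟩
  P={8,10}:  v_{8} + v_{10} = v_{1} + 2·v_{6}  so sig = ⟨2 | 1 2⟩
  P={7,10}:  v_{7} + v_{10} = 2·v_{1} + 2·v_{6} + v_{9}  so sig = ⟨2 | 1 2 2⟩
  P={1,9,11}:  v_{1} + v_{9} + v_{11} = 0  so sig = ⟨3 | 0⟩
  P={1,3,6}:  v_{1} + v_{3} + v_{6} = v_{7}  so sig = ⟨3 | 1⟩
  P={3,7,8}:  v_{3} + v_{7} + v_{8} = v_{5}  so sig = ⟨3 | 1⟩
  P={1,5,6}:  v_{1} + v_{5} + v_{6} = 2·v_{7} + v_{8}  so sig = ⟨3 | 1 2⟩
  P={1,4,6,9}:  v_{1} + v_{4} + v_{6} + v_{9} = v_{10}  so sig = ⟨4 | 1⟩

so the primitive-relation signature multiset is
[⟨2 | 0⟩, ⟨2 | 0⟩, ⟨2 | 1⟩, ⟨2 | 1 1⟩, ⟨2 | 1 1⟩, ⟨2 | 1 1⟩, ⟨2 | 1 1⟩, ⟨2 | 1 1⟩, ⟨2 | 1 1 1⟩, ⟨2 | 1 1 1⟩, ⟨2 | 1 1 1⟩, ⟨2 | 1 1 1⟩, ⟨2 | 1 1 2⟩, ⟨2 | 1 1 2⟩, ⟨2 | 1 2⟩, ⟨2 | 1 2⟩, ⟨2 | 1 2⟩, ⟨2 | 1 2 2⟩, ⟨3 | 0⟩, ⟨3 | 1⟩, ⟨3 | 1⟩, ⟨3 | 1 2⟩, ⟨4 | 1⟩]


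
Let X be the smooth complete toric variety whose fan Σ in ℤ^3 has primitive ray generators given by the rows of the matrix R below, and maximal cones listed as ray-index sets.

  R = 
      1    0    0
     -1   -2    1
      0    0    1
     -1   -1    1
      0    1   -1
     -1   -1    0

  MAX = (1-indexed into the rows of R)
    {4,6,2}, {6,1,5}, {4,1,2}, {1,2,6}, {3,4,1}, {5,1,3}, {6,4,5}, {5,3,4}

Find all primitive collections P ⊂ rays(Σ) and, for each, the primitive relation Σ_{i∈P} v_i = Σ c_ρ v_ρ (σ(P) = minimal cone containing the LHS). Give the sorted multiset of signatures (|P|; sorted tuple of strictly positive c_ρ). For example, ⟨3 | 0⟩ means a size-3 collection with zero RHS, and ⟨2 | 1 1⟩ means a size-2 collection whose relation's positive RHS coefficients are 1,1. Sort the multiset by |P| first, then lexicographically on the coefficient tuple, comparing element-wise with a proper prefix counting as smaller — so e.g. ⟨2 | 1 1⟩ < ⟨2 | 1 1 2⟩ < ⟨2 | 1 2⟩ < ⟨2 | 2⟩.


The 5 primitive collections of Σ (r=6, n=3):

  {2,5}:  v_{2} + v_{5} = v_{6}  ⟹  sig = ⟨2 | 1⟩
  {3,6}:  v_{3} + v_{6} = v_{4}  ⟹  sig = ⟨2 | 1⟩
  {2,3}:  v_{2} + v_{3} = v_{1} + 2·v_{4}  ⟹  sig = ⟨2 | 1 2⟩
  {1,4,5}:  v_{1} + v_{4} + v_{5} = 0  ⟹  sig = ⟨3 | 0⟩
  {1,4,6}:  v_{1} + v_{4} + v_{6} = v_{2}  ⟹  sig = ⟨3 | 1⟩

so the primitive-relation signature multiset is
{ ⟨2 | 1⟩ ×2,  ⟨2 | 1 2⟩,  ⟨3 | 0⟩,  ⟨3 | 1⟩ }


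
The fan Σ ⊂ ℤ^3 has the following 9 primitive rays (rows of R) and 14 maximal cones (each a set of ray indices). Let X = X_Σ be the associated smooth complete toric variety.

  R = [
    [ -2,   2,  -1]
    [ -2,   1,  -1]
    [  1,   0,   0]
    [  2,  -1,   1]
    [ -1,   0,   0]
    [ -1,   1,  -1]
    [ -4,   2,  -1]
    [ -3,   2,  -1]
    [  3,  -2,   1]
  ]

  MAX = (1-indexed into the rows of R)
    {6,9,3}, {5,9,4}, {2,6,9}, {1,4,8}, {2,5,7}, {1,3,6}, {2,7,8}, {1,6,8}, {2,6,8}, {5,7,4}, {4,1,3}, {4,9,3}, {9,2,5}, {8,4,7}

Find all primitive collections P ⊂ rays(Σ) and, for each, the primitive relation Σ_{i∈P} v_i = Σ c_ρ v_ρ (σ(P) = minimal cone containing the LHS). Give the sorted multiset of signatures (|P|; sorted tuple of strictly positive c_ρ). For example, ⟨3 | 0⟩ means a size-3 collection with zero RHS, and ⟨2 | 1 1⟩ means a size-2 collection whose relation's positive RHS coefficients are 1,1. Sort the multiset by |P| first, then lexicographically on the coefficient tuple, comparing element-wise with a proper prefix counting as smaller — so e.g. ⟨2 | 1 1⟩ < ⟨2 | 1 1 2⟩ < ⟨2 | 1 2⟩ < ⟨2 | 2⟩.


Σ has 15 primitive collections:

  P={2,4}:  v_{2} + v_{4} = 0 ; sig = ⟨2 | 0⟩
  P={3,5}:  v_{3} + v_{5} = 0 ; sig = ⟨2 | 0⟩
  P={8,9}:  v_{8} + v_{9} = 0 ; sig = ⟨2 | 0⟩
  P={1,5}:  v_{1} + v_{5} = v_{8} ; sig = ⟨2 | 1⟩
  P={1,9}:  v_{1} + v_{9} = v_{3} ; sig = ⟨2 | 1⟩
  P={2,3}:  v_{2} + v_{3} = v_{6} ; sig = ⟨2 | 1⟩
  P={3,7}:  v_{3} + v_{7} = v_{8} ; sig = ⟨2 | 1⟩
  P={3,8}:  v_{3} + v_{8} = v_{1} ; sig = ⟨2 | 1⟩
  P={4,6}:  v_{4} + v_{6} = v_{3} ; sig = ⟨2 | 1⟩
  P={5,6}:  v_{5} + v_{6} = v_{2} ; sig = ⟨2 | 1⟩
  P={5,8}:  v_{5} + v_{8} = v_{7} ; sig = ⟨2 | 1⟩
  P={7,9}:  v_{7} + v_{9} = v_{5} ; sig = ⟨2 | 1⟩
  P={1,2}:  v_{1} + v_{2} = v_{6} + v_{8} ; sig = ⟨2 | 1 1⟩
  P={6,7}:  v_{6} + v_{7} = v_{2} + v_{8} ; sig = ⟨2 | 1 1⟩
  P={1,7}:  v_{1} + v_{7} = 2·v_{8} ; sig = ⟨2 | 2⟩

so the primitive-relation signature multiset is
[⟨2 | 0⟩, ⟨2 | 0⟩, ⟨2 | 0⟩, ⟨2 | 1⟩, ⟨2 | 1⟩, ⟨2 | 1⟩, ⟨2 | 1⟩, ⟨2 | 1⟩, ⟨2 | 1⟩, ⟨2 | 1⟩, ⟨2 | 1⟩, ⟨2 | 1⟩, ⟨2 | 1 1⟩, ⟨2 | 1 1⟩, ⟨2 | 2⟩]


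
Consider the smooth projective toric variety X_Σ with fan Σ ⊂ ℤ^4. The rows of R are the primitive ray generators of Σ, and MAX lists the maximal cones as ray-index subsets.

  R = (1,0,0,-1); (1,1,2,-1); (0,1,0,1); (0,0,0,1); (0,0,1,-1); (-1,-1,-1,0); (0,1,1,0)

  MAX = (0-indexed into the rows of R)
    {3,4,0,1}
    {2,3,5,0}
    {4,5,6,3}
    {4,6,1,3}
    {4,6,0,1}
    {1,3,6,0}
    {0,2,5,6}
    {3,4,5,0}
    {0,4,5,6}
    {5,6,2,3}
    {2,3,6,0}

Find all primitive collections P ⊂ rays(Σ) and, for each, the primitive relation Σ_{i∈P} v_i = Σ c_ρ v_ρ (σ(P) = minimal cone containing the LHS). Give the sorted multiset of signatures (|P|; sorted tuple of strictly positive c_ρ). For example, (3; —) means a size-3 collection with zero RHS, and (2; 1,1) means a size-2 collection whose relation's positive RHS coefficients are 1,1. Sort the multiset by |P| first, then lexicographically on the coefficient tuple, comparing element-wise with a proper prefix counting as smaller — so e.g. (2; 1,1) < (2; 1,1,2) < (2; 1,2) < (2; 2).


5 collections generate NE(X_Σ); each relation:

  P = {1,5}:  v_{1} + v_{5} = v_{4}  →  sig = (2; 1)
  P = {2,4}:  v_{2} + v_{4} = v_{6}  →  sig = (2; 1)
  P = {1,2}:  v_{1} + v_{2} = v_{0} + v_{3} + 2·v_{6}  →  sig = (2; 1,1,2)
  P = {0,3,5,6}:  v_{0} + v_{3} + v_{5} + v_{6} = 0  →  sig = (4; —)
  P = {0,3,4,6}:  v_{0} + v_{3} + v_{4} + v_{6} = v_{1}  →  sig = (4; 1)

Hence PRS(X_Σ) =
[(2; 1), (2; 1), (2; 1,1,2), (4; —), (4; 1)]
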